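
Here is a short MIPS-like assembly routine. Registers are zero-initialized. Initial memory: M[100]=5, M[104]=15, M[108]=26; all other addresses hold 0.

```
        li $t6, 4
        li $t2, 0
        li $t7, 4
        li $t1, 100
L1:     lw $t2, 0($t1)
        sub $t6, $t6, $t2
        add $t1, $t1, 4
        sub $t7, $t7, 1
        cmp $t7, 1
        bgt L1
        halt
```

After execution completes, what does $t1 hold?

after li $t6, 4: $t6=4
after li $t2, 0: $t2=0
after li $t7, 4: $t7=4
after li $t1, 100: $t1=100
after lw $t2, 0($t1): $t2=M[100]=5
after sub $t6, $t6, $t2: $t6=4-5=-1
after add $t1, $t1, 4: $t1=100+4=104
after sub $t7, $t7, 1: $t7=4-1=3
cmp $t7, 1  (cmp 3,1)
bgt L1: taken
after lw $t2, 0($t1): $t2=M[104]=15
after sub $t6, $t6, $t2: $t6=(-1)-15=-16
after add $t1, $t1, 4: $t1=104+4=108
after sub $t7, $t7, 1: $t7=3-1=2
cmp $t7, 1  (cmp 2,1)
bgt L1: taken
after lw $t2, 0($t1): $t2=M[108]=26
after sub $t6, $t6, $t2: $t6=(-16)-26=-42
after add $t1, $t1, 4: $t1=108+4=112
after sub $t7, $t7, 1: $t7=2-1=1
cmp $t7, 1  (cmp 1,1)
bgt L1: not taken
halt.

112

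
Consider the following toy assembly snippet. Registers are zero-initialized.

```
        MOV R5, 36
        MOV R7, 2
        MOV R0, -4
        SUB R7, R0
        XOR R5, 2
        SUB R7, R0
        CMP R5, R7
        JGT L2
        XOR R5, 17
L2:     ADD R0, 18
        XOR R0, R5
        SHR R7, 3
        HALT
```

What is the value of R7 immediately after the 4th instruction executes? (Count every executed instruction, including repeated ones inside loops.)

6

MOV R5, 36 → R5=36
MOV R7, 2 → R7=2
MOV R0, -4 → R0=-4
SUB R7, R0 → R7=2-(-4)=6
After step 4: R7 = 6.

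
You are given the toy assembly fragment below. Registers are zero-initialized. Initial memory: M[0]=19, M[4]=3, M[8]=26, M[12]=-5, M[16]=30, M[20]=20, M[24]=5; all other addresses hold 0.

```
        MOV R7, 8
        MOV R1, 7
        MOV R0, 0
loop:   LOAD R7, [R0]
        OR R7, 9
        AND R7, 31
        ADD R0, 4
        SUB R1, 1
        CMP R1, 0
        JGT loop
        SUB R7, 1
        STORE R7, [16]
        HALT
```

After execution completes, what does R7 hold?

12

after MOV R7, 8: R7=8
after MOV R1, 7: R1=7
after MOV R0, 0: R0=0
after LOAD R7, [R0]: R7=M[0]=19
after OR R7, 9: R7=19|9=27
after AND R7, 31: R7=27&31=27
after ADD R0, 4: R0=0+4=4
after SUB R1, 1: R1=7-1=6
CMP R1, 0  (cmp 6,0)
JGT loop: taken
after LOAD R7, [R0]: R7=M[4]=3
after OR R7, 9: R7=3|9=11
after AND R7, 31: R7=11&31=11
after ADD R0, 4: R0=4+4=8
after SUB R1, 1: R1=6-1=5
CMP R1, 0  (cmp 5,0)
JGT loop: taken
after LOAD R7, [R0]: R7=M[8]=26
after OR R7, 9: R7=26|9=27
after AND R7, 31: R7=27&31=27
after ADD R0, 4: R0=8+4=12
after SUB R1, 1: R1=5-1=4
CMP R1, 0  (cmp 4,0)
JGT loop: taken
after LOAD R7, [R0]: R7=M[12]=-5
after OR R7, 9: R7=(-5)|9=-5
after AND R7, 31: R7=(-5)&31=27
after ADD R0, 4: R0=12+4=16
after SUB R1, 1: R1=4-1=3
CMP R1, 0  (cmp 3,0)
JGT loop: taken
after LOAD R7, [R0]: R7=M[16]=30
after OR R7, 9: R7=30|9=31
after AND R7, 31: R7=31&31=31
after ADD R0, 4: R0=16+4=20
after SUB R1, 1: R1=3-1=2
CMP R1, 0  (cmp 2,0)
JGT loop: taken
after LOAD R7, [R0]: R7=M[20]=20
after OR R7, 9: R7=20|9=29
after AND R7, 31: R7=29&31=29
after ADD R0, 4: R0=20+4=24
after SUB R1, 1: R1=2-1=1
CMP R1, 0  (cmp 1,0)
JGT loop: taken
after LOAD R7, [R0]: R7=M[24]=5
after OR R7, 9: R7=5|9=13
after AND R7, 31: R7=13&31=13
after ADD R0, 4: R0=24+4=28
after SUB R1, 1: R1=1-1=0
CMP R1, 0  (cmp 0,0)
JGT loop: not taken
after SUB R7, 1: R7=13-1=12
STORE R7, [16] → M[16]=12
halt.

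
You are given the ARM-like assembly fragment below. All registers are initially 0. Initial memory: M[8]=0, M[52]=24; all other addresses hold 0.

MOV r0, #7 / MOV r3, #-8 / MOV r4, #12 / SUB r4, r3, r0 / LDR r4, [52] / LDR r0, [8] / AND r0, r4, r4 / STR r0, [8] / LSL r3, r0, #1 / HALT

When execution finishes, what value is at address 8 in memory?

24

MOV r0, #7 → r0=7
MOV r3, #-8 → r3=-8
MOV r4, #12 → r4=12
SUB r4, r3, r0 → r4=(-8)-7=-15
LDR r4, [52] → r4=M[52]=24
LDR r0, [8] → r0=M[8]=0
AND r0, r4, r4 → r0=24&24=24
STR r0, [8] → M[8]=24
LSL r3, r0, #1 → r3=24<<1=48
halt.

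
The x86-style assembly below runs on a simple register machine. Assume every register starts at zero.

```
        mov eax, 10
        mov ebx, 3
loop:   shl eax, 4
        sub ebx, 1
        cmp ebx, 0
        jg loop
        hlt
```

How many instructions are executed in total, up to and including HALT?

after mov eax, 10: eax=10
after mov ebx, 3: ebx=3
after shl eax, 4: eax=10<<4=160
after sub ebx, 1: ebx=3-1=2
cmp ebx, 0  (cmp 2,0)
jg loop: taken
after shl eax, 4: eax=160<<4=2560
after sub ebx, 1: ebx=2-1=1
cmp ebx, 0  (cmp 1,0)
jg loop: taken
after shl eax, 4: eax=2560<<4=40960
after sub ebx, 1: ebx=1-1=0
cmp ebx, 0  (cmp 0,0)
jg loop: not taken
halt.
Total executed instructions: 15.

15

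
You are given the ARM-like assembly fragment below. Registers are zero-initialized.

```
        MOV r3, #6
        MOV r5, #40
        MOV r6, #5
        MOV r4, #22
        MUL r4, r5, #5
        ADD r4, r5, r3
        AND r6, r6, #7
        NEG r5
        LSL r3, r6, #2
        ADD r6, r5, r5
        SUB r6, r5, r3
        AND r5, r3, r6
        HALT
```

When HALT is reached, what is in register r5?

4

r3=6
r5=40
r6=5
r4=22
r4=40*5=200
r4=40+6=46
r6=5&7=5
r5=-(40)=-40
r3=5<<2=20
r6=(-40)+(-40)=-80
r6=(-40)-20=-60
r5=20&(-60)=4
halt.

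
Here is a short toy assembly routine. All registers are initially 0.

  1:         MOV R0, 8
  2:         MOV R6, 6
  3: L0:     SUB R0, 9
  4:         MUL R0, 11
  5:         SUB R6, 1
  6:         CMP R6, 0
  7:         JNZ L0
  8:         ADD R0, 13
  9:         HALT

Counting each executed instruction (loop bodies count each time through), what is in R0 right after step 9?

-220

R0=8
R6=6
R0=8-9=-1
R0=(-1)*11=-11
R6=6-1=5
CMP R6, 0  (cmp 5,0)
JNZ L0: taken
R0=(-11)-9=-20
R0=(-20)*11=-220
After step 9: R0 = -220.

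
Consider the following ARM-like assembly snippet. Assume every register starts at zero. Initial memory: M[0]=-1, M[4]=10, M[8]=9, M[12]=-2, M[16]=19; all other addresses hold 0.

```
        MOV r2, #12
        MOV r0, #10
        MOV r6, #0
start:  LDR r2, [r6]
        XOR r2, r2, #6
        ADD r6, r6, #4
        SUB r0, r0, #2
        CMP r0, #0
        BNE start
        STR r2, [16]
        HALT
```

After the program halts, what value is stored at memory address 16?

r2=12
r0=10
r6=0
r2=M[0]=-1
r2=(-1)^6=-7
r6=0+4=4
r0=10-2=8
CMP r0, #0  (cmp 8,0)
BNE start: taken
r2=M[4]=10
r2=10^6=12
r6=4+4=8
r0=8-2=6
CMP r0, #0  (cmp 6,0)
BNE start: taken
r2=M[8]=9
r2=9^6=15
r6=8+4=12
r0=6-2=4
CMP r0, #0  (cmp 4,0)
BNE start: taken
r2=M[12]=-2
r2=(-2)^6=-8
r6=12+4=16
r0=4-2=2
CMP r0, #0  (cmp 2,0)
BNE start: taken
r2=M[16]=19
r2=19^6=21
r6=16+4=20
r0=2-2=0
CMP r0, #0  (cmp 0,0)
BNE start: not taken
STR r2, [16] → M[16]=21
halt.

21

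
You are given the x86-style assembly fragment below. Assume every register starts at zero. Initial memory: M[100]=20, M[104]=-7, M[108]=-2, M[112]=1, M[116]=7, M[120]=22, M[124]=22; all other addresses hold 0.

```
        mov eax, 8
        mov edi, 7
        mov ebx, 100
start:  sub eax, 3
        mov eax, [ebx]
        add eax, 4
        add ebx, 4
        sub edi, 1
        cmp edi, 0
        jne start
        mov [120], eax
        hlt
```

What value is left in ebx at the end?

eax=8
edi=7
ebx=100
eax=8-3=5
eax=M[100]=20
eax=20+4=24
ebx=100+4=104
edi=7-1=6
cmp edi, 0  (cmp 6,0)
jne start: taken
eax=24-3=21
eax=M[104]=-7
eax=(-7)+4=-3
ebx=104+4=108
edi=6-1=5
cmp edi, 0  (cmp 5,0)
jne start: taken
eax=(-3)-3=-6
eax=M[108]=-2
eax=(-2)+4=2
ebx=108+4=112
edi=5-1=4
cmp edi, 0  (cmp 4,0)
jne start: taken
eax=2-3=-1
eax=M[112]=1
eax=1+4=5
ebx=112+4=116
edi=4-1=3
cmp edi, 0  (cmp 3,0)
jne start: taken
eax=5-3=2
eax=M[116]=7
eax=7+4=11
ebx=116+4=120
edi=3-1=2
cmp edi, 0  (cmp 2,0)
jne start: taken
eax=11-3=8
eax=M[120]=22
eax=22+4=26
ebx=120+4=124
edi=2-1=1
cmp edi, 0  (cmp 1,0)
jne start: taken
eax=26-3=23
eax=M[124]=22
eax=22+4=26
ebx=124+4=128
edi=1-1=0
cmp edi, 0  (cmp 0,0)
jne start: not taken
mov [120], eax → M[120]=26
halt.

128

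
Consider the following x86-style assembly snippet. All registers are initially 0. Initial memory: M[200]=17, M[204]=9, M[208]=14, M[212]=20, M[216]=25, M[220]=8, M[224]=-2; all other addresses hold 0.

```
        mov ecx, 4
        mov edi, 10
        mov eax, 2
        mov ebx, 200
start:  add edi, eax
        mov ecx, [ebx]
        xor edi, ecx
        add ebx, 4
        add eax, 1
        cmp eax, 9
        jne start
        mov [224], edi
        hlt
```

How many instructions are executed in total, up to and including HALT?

55

mov ecx, 4 → ecx=4
mov edi, 10 → edi=10
mov eax, 2 → eax=2
mov ebx, 200 → ebx=200
add edi, eax → edi=10+2=12
mov ecx, [ebx] → ecx=M[200]=17
xor edi, ecx → edi=12^17=29
add ebx, 4 → ebx=200+4=204
add eax, 1 → eax=2+1=3
cmp eax, 9  (cmp 3,9)
jne start: taken
add edi, eax → edi=29+3=32
mov ecx, [ebx] → ecx=M[204]=9
xor edi, ecx → edi=32^9=41
add ebx, 4 → ebx=204+4=208
add eax, 1 → eax=3+1=4
cmp eax, 9  (cmp 4,9)
jne start: taken
add edi, eax → edi=41+4=45
mov ecx, [ebx] → ecx=M[208]=14
xor edi, ecx → edi=45^14=35
add ebx, 4 → ebx=208+4=212
add eax, 1 → eax=4+1=5
cmp eax, 9  (cmp 5,9)
jne start: taken
add edi, eax → edi=35+5=40
mov ecx, [ebx] → ecx=M[212]=20
xor edi, ecx → edi=40^20=60
add ebx, 4 → ebx=212+4=216
add eax, 1 → eax=5+1=6
cmp eax, 9  (cmp 6,9)
jne start: taken
add edi, eax → edi=60+6=66
mov ecx, [ebx] → ecx=M[216]=25
xor edi, ecx → edi=66^25=91
add ebx, 4 → ebx=216+4=220
add eax, 1 → eax=6+1=7
cmp eax, 9  (cmp 7,9)
jne start: taken
add edi, eax → edi=91+7=98
mov ecx, [ebx] → ecx=M[220]=8
xor edi, ecx → edi=98^8=106
add ebx, 4 → ebx=220+4=224
add eax, 1 → eax=7+1=8
cmp eax, 9  (cmp 8,9)
jne start: taken
add edi, eax → edi=106+8=114
mov ecx, [ebx] → ecx=M[224]=-2
xor edi, ecx → edi=114^(-2)=-116
add ebx, 4 → ebx=224+4=228
add eax, 1 → eax=8+1=9
cmp eax, 9  (cmp 9,9)
jne start: not taken
mov [224], edi → M[224]=-116
halt.
Total executed instructions: 55.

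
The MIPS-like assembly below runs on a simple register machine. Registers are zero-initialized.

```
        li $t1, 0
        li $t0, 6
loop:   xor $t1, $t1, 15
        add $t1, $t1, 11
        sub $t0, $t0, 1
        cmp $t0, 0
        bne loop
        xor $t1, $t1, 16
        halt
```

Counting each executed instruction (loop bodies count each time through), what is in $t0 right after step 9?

after li $t1, 0: $t1=0
after li $t0, 6: $t0=6
after xor $t1, $t1, 15: $t1=0^15=15
after add $t1, $t1, 11: $t1=15+11=26
after sub $t0, $t0, 1: $t0=6-1=5
cmp $t0, 0  (cmp 5,0)
bne loop: taken
after xor $t1, $t1, 15: $t1=26^15=21
after add $t1, $t1, 11: $t1=21+11=32
After step 9: $t0 = 5.

5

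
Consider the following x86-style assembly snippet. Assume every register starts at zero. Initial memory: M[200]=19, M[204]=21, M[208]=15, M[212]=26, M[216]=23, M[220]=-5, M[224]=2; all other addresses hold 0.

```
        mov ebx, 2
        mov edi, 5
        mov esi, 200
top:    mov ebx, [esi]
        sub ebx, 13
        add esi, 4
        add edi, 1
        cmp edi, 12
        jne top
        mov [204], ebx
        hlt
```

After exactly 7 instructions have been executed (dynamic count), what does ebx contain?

6

mov ebx, 2 → ebx=2
mov edi, 5 → edi=5
mov esi, 200 → esi=200
mov ebx, [esi] → ebx=M[200]=19
sub ebx, 13 → ebx=19-13=6
add esi, 4 → esi=200+4=204
add edi, 1 → edi=5+1=6
After step 7: ebx = 6.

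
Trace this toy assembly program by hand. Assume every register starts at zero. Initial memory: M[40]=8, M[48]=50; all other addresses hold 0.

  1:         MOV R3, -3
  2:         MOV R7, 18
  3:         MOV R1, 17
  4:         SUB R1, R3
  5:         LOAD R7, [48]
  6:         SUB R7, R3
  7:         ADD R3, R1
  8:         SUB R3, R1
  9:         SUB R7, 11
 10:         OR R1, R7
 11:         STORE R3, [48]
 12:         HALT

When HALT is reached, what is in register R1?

MOV R3, -3 → R3=-3
MOV R7, 18 → R7=18
MOV R1, 17 → R1=17
SUB R1, R3 → R1=17-(-3)=20
LOAD R7, [48] → R7=M[48]=50
SUB R7, R3 → R7=50-(-3)=53
ADD R3, R1 → R3=(-3)+20=17
SUB R3, R1 → R3=17-20=-3
SUB R7, 11 → R7=53-11=42
OR R1, R7 → R1=20|42=62
STORE R3, [48] → M[48]=-3
halt.

62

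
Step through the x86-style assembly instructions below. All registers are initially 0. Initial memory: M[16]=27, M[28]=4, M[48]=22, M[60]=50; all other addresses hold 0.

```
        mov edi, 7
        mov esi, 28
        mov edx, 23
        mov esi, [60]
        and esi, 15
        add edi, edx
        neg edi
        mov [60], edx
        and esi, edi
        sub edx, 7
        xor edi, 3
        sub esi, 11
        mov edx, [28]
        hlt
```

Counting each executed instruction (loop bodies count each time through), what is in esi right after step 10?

edi=7
esi=28
edx=23
esi=M[60]=50
esi=50&15=2
edi=7+23=30
edi=-(30)=-30
mov [60], edx → M[60]=23
esi=2&(-30)=2
edx=23-7=16
After step 10: esi = 2.

2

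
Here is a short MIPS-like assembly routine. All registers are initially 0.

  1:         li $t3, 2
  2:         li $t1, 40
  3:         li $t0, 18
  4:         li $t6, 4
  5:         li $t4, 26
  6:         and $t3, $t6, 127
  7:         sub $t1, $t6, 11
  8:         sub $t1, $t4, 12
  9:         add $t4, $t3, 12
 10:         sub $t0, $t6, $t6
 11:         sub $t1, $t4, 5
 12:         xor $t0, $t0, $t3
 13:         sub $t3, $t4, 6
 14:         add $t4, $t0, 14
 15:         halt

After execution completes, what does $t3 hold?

10

after li $t3, 2: $t3=2
after li $t1, 40: $t1=40
after li $t0, 18: $t0=18
after li $t6, 4: $t6=4
after li $t4, 26: $t4=26
after and $t3, $t6, 127: $t3=4&127=4
after sub $t1, $t6, 11: $t1=4-11=-7
after sub $t1, $t4, 12: $t1=26-12=14
after add $t4, $t3, 12: $t4=4+12=16
after sub $t0, $t6, $t6: $t0=4-4=0
after sub $t1, $t4, 5: $t1=16-5=11
after xor $t0, $t0, $t3: $t0=0^4=4
after sub $t3, $t4, 6: $t3=16-6=10
after add $t4, $t0, 14: $t4=4+14=18
halt.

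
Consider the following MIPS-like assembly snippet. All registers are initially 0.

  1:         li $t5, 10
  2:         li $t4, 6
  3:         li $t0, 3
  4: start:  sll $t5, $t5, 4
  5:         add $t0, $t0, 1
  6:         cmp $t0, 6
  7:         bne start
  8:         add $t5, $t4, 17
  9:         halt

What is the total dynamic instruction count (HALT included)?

after li $t5, 10: $t5=10
after li $t4, 6: $t4=6
after li $t0, 3: $t0=3
after sll $t5, $t5, 4: $t5=10<<4=160
after add $t0, $t0, 1: $t0=3+1=4
cmp $t0, 6  (cmp 4,6)
bne start: taken
after sll $t5, $t5, 4: $t5=160<<4=2560
after add $t0, $t0, 1: $t0=4+1=5
cmp $t0, 6  (cmp 5,6)
bne start: taken
after sll $t5, $t5, 4: $t5=2560<<4=40960
after add $t0, $t0, 1: $t0=5+1=6
cmp $t0, 6  (cmp 6,6)
bne start: not taken
after add $t5, $t4, 17: $t5=6+17=23
halt.
Total executed instructions: 17.

17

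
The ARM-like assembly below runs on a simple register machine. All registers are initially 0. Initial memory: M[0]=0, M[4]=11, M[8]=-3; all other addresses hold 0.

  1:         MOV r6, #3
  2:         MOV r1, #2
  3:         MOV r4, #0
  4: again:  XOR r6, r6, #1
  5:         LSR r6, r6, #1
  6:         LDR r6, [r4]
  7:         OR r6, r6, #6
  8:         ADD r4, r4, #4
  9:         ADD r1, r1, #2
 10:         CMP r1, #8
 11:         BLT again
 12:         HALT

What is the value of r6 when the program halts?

MOV r6, #3 → r6=3
MOV r1, #2 → r1=2
MOV r4, #0 → r4=0
XOR r6, r6, #1 → r6=3^1=2
LSR r6, r6, #1 → r6=2>>1=1
LDR r6, [r4] → r6=M[0]=0
OR r6, r6, #6 → r6=0|6=6
ADD r4, r4, #4 → r4=0+4=4
ADD r1, r1, #2 → r1=2+2=4
CMP r1, #8  (cmp 4,8)
BLT again: taken
XOR r6, r6, #1 → r6=6^1=7
LSR r6, r6, #1 → r6=7>>1=3
LDR r6, [r4] → r6=M[4]=11
OR r6, r6, #6 → r6=11|6=15
ADD r4, r4, #4 → r4=4+4=8
ADD r1, r1, #2 → r1=4+2=6
CMP r1, #8  (cmp 6,8)
BLT again: taken
XOR r6, r6, #1 → r6=15^1=14
LSR r6, r6, #1 → r6=14>>1=7
LDR r6, [r4] → r6=M[8]=-3
OR r6, r6, #6 → r6=(-3)|6=-1
ADD r4, r4, #4 → r4=8+4=12
ADD r1, r1, #2 → r1=6+2=8
CMP r1, #8  (cmp 8,8)
BLT again: not taken
halt.

-1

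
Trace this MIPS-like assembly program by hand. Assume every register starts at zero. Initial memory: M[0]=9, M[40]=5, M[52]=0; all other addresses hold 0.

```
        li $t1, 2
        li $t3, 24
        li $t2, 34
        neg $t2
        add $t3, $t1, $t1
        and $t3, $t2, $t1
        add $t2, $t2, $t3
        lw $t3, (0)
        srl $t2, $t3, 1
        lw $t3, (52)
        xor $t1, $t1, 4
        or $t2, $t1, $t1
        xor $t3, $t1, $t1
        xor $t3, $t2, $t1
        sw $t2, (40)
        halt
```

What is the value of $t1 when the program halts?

$t1=2
$t3=24
$t2=34
$t2=-(34)=-34
$t3=2+2=4
$t3=(-34)&2=2
$t2=(-34)+2=-32
$t3=M[0]=9
$t2=9>>1=4
$t3=M[52]=0
$t1=2^4=6
$t2=6|6=6
$t3=6^6=0
$t3=6^6=0
sw $t2, (40) → M[40]=6
halt.

6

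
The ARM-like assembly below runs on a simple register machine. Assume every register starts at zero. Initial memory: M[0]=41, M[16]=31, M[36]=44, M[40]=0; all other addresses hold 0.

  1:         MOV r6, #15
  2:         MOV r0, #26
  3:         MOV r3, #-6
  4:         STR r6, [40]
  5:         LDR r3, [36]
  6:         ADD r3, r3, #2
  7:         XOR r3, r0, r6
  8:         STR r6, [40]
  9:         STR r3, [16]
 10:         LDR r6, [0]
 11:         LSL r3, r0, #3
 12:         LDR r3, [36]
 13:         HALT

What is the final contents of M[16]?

r6=15
r0=26
r3=-6
STR r6, [40] → M[40]=15
r3=M[36]=44
r3=44+2=46
r3=26^15=21
STR r6, [40] → M[40]=15
STR r3, [16] → M[16]=21
r6=M[0]=41
r3=26<<3=208
r3=M[36]=44
halt.

21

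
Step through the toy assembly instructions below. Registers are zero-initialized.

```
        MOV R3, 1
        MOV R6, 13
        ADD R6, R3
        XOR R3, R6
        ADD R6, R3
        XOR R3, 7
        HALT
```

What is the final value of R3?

8

after MOV R3, 1: R3=1
after MOV R6, 13: R6=13
after ADD R6, R3: R6=13+1=14
after XOR R3, R6: R3=1^14=15
after ADD R6, R3: R6=14+15=29
after XOR R3, 7: R3=15^7=8
halt.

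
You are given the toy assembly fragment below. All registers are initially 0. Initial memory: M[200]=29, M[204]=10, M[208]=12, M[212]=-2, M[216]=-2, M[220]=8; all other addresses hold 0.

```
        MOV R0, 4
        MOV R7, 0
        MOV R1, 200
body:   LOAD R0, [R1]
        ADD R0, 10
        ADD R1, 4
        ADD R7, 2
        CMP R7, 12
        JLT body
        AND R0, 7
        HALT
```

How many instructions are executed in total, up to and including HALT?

after MOV R0, 4: R0=4
after MOV R7, 0: R7=0
after MOV R1, 200: R1=200
after LOAD R0, [R1]: R0=M[200]=29
after ADD R0, 10: R0=29+10=39
after ADD R1, 4: R1=200+4=204
after ADD R7, 2: R7=0+2=2
CMP R7, 12  (cmp 2,12)
JLT body: taken
after LOAD R0, [R1]: R0=M[204]=10
after ADD R0, 10: R0=10+10=20
after ADD R1, 4: R1=204+4=208
after ADD R7, 2: R7=2+2=4
CMP R7, 12  (cmp 4,12)
JLT body: taken
after LOAD R0, [R1]: R0=M[208]=12
after ADD R0, 10: R0=12+10=22
after ADD R1, 4: R1=208+4=212
after ADD R7, 2: R7=4+2=6
CMP R7, 12  (cmp 6,12)
JLT body: taken
after LOAD R0, [R1]: R0=M[212]=-2
after ADD R0, 10: R0=(-2)+10=8
after ADD R1, 4: R1=212+4=216
after ADD R7, 2: R7=6+2=8
CMP R7, 12  (cmp 8,12)
JLT body: taken
after LOAD R0, [R1]: R0=M[216]=-2
after ADD R0, 10: R0=(-2)+10=8
after ADD R1, 4: R1=216+4=220
after ADD R7, 2: R7=8+2=10
CMP R7, 12  (cmp 10,12)
JLT body: taken
after LOAD R0, [R1]: R0=M[220]=8
after ADD R0, 10: R0=8+10=18
after ADD R1, 4: R1=220+4=224
after ADD R7, 2: R7=10+2=12
CMP R7, 12  (cmp 12,12)
JLT body: not taken
after AND R0, 7: R0=18&7=2
halt.
Total executed instructions: 41.

41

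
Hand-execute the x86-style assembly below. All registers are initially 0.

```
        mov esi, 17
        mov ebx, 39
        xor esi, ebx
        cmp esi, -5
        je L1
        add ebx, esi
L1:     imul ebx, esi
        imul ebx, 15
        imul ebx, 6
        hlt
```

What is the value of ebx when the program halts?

451980

esi=17
ebx=39
esi=17^39=54
cmp esi, -5  (cmp 54,-5)
je L1: not taken
ebx=39+54=93
ebx=93*54=5022
ebx=5022*15=75330
ebx=75330*6=451980
halt.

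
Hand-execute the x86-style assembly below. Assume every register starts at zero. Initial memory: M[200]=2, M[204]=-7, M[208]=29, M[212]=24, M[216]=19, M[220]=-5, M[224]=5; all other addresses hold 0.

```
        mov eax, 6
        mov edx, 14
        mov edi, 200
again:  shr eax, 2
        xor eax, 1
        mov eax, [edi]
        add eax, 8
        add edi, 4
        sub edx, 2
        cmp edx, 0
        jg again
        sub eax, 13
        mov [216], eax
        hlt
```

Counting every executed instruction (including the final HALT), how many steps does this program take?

62

eax=6
edx=14
edi=200
eax=6>>2=1
eax=1^1=0
eax=M[200]=2
eax=2+8=10
edi=200+4=204
edx=14-2=12
cmp edx, 0  (cmp 12,0)
jg again: taken
eax=10>>2=2
eax=2^1=3
eax=M[204]=-7
eax=(-7)+8=1
edi=204+4=208
edx=12-2=10
cmp edx, 0  (cmp 10,0)
jg again: taken
eax=1>>2=0
eax=0^1=1
eax=M[208]=29
eax=29+8=37
edi=208+4=212
edx=10-2=8
cmp edx, 0  (cmp 8,0)
jg again: taken
eax=37>>2=9
eax=9^1=8
eax=M[212]=24
eax=24+8=32
edi=212+4=216
edx=8-2=6
cmp edx, 0  (cmp 6,0)
jg again: taken
eax=32>>2=8
eax=8^1=9
eax=M[216]=19
eax=19+8=27
edi=216+4=220
edx=6-2=4
cmp edx, 0  (cmp 4,0)
jg again: taken
eax=27>>2=6
eax=6^1=7
eax=M[220]=-5
eax=(-5)+8=3
edi=220+4=224
edx=4-2=2
cmp edx, 0  (cmp 2,0)
jg again: taken
eax=3>>2=0
eax=0^1=1
eax=M[224]=5
eax=5+8=13
edi=224+4=228
edx=2-2=0
cmp edx, 0  (cmp 0,0)
jg again: not taken
eax=13-13=0
mov [216], eax → M[216]=0
halt.
Total executed instructions: 62.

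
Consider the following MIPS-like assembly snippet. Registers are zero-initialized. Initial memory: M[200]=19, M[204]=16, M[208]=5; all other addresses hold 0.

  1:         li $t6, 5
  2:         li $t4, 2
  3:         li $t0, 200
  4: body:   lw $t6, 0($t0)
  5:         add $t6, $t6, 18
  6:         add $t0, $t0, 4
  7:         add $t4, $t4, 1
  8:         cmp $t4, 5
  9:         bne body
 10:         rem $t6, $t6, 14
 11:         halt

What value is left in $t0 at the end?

212

$t6=5
$t4=2
$t0=200
$t6=M[200]=19
$t6=19+18=37
$t0=200+4=204
$t4=2+1=3
cmp $t4, 5  (cmp 3,5)
bne body: taken
$t6=M[204]=16
$t6=16+18=34
$t0=204+4=208
$t4=3+1=4
cmp $t4, 5  (cmp 4,5)
bne body: taken
$t6=M[208]=5
$t6=5+18=23
$t0=208+4=212
$t4=4+1=5
cmp $t4, 5  (cmp 5,5)
bne body: not taken
$t6=23%14=9
halt.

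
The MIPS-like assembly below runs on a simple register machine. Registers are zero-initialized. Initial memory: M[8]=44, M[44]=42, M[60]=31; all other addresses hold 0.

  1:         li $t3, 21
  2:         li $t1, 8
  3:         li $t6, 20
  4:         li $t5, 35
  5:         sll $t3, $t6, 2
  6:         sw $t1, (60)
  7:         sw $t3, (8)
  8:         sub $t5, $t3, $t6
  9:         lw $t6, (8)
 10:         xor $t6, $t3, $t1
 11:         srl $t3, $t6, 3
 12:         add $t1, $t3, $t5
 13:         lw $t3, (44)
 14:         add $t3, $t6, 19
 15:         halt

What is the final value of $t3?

107

li $t3, 21 → $t3=21
li $t1, 8 → $t1=8
li $t6, 20 → $t6=20
li $t5, 35 → $t5=35
sll $t3, $t6, 2 → $t3=20<<2=80
sw $t1, (60) → M[60]=8
sw $t3, (8) → M[8]=80
sub $t5, $t3, $t6 → $t5=80-20=60
lw $t6, (8) → $t6=M[8]=80
xor $t6, $t3, $t1 → $t6=80^8=88
srl $t3, $t6, 3 → $t3=88>>3=11
add $t1, $t3, $t5 → $t1=11+60=71
lw $t3, (44) → $t3=M[44]=42
add $t3, $t6, 19 → $t3=88+19=107
halt.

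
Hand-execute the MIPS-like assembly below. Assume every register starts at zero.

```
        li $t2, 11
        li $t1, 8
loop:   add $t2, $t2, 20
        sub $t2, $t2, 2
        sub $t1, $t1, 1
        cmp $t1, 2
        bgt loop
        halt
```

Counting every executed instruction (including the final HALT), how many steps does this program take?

33

li $t2, 11 → $t2=11
li $t1, 8 → $t1=8
add $t2, $t2, 20 → $t2=11+20=31
sub $t2, $t2, 2 → $t2=31-2=29
sub $t1, $t1, 1 → $t1=8-1=7
cmp $t1, 2  (cmp 7,2)
bgt loop: taken
add $t2, $t2, 20 → $t2=29+20=49
sub $t2, $t2, 2 → $t2=49-2=47
sub $t1, $t1, 1 → $t1=7-1=6
cmp $t1, 2  (cmp 6,2)
bgt loop: taken
add $t2, $t2, 20 → $t2=47+20=67
sub $t2, $t2, 2 → $t2=67-2=65
sub $t1, $t1, 1 → $t1=6-1=5
cmp $t1, 2  (cmp 5,2)
bgt loop: taken
add $t2, $t2, 20 → $t2=65+20=85
sub $t2, $t2, 2 → $t2=85-2=83
sub $t1, $t1, 1 → $t1=5-1=4
cmp $t1, 2  (cmp 4,2)
bgt loop: taken
add $t2, $t2, 20 → $t2=83+20=103
sub $t2, $t2, 2 → $t2=103-2=101
sub $t1, $t1, 1 → $t1=4-1=3
cmp $t1, 2  (cmp 3,2)
bgt loop: taken
add $t2, $t2, 20 → $t2=101+20=121
sub $t2, $t2, 2 → $t2=121-2=119
sub $t1, $t1, 1 → $t1=3-1=2
cmp $t1, 2  (cmp 2,2)
bgt loop: not taken
halt.
Total executed instructions: 33.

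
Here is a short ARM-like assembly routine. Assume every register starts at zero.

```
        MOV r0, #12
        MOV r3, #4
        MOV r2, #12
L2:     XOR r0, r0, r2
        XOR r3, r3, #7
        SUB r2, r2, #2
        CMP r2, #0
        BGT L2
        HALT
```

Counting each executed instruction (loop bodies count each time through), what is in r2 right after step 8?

MOV r0, #12 → r0=12
MOV r3, #4 → r3=4
MOV r2, #12 → r2=12
XOR r0, r0, r2 → r0=12^12=0
XOR r3, r3, #7 → r3=4^7=3
SUB r2, r2, #2 → r2=12-2=10
CMP r2, #0  (cmp 10,0)
BGT L2: taken
After step 8: r2 = 10.

10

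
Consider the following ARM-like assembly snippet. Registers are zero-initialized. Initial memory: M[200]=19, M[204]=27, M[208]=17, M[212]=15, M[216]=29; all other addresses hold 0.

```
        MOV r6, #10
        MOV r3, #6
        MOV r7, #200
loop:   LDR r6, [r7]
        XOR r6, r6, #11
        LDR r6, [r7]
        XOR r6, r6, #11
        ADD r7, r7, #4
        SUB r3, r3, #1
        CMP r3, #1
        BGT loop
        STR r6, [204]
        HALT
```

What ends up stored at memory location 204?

MOV r6, #10 → r6=10
MOV r3, #6 → r3=6
MOV r7, #200 → r7=200
LDR r6, [r7] → r6=M[200]=19
XOR r6, r6, #11 → r6=19^11=24
LDR r6, [r7] → r6=M[200]=19
XOR r6, r6, #11 → r6=19^11=24
ADD r7, r7, #4 → r7=200+4=204
SUB r3, r3, #1 → r3=6-1=5
CMP r3, #1  (cmp 5,1)
BGT loop: taken
LDR r6, [r7] → r6=M[204]=27
XOR r6, r6, #11 → r6=27^11=16
LDR r6, [r7] → r6=M[204]=27
XOR r6, r6, #11 → r6=27^11=16
ADD r7, r7, #4 → r7=204+4=208
SUB r3, r3, #1 → r3=5-1=4
CMP r3, #1  (cmp 4,1)
BGT loop: taken
LDR r6, [r7] → r6=M[208]=17
XOR r6, r6, #11 → r6=17^11=26
LDR r6, [r7] → r6=M[208]=17
XOR r6, r6, #11 → r6=17^11=26
ADD r7, r7, #4 → r7=208+4=212
SUB r3, r3, #1 → r3=4-1=3
CMP r3, #1  (cmp 3,1)
BGT loop: taken
LDR r6, [r7] → r6=M[212]=15
XOR r6, r6, #11 → r6=15^11=4
LDR r6, [r7] → r6=M[212]=15
XOR r6, r6, #11 → r6=15^11=4
ADD r7, r7, #4 → r7=212+4=216
SUB r3, r3, #1 → r3=3-1=2
CMP r3, #1  (cmp 2,1)
BGT loop: taken
LDR r6, [r7] → r6=M[216]=29
XOR r6, r6, #11 → r6=29^11=22
LDR r6, [r7] → r6=M[216]=29
XOR r6, r6, #11 → r6=29^11=22
ADD r7, r7, #4 → r7=216+4=220
SUB r3, r3, #1 → r3=2-1=1
CMP r3, #1  (cmp 1,1)
BGT loop: not taken
STR r6, [204] → M[204]=22
halt.

22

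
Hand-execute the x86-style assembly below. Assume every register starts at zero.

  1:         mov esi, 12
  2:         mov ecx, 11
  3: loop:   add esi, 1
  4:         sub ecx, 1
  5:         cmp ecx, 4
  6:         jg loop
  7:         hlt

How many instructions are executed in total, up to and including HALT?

mov esi, 12 → esi=12
mov ecx, 11 → ecx=11
add esi, 1 → esi=12+1=13
sub ecx, 1 → ecx=11-1=10
cmp ecx, 4  (cmp 10,4)
jg loop: taken
add esi, 1 → esi=13+1=14
sub ecx, 1 → ecx=10-1=9
cmp ecx, 4  (cmp 9,4)
jg loop: taken
add esi, 1 → esi=14+1=15
sub ecx, 1 → ecx=9-1=8
cmp ecx, 4  (cmp 8,4)
jg loop: taken
add esi, 1 → esi=15+1=16
sub ecx, 1 → ecx=8-1=7
cmp ecx, 4  (cmp 7,4)
jg loop: taken
add esi, 1 → esi=16+1=17
sub ecx, 1 → ecx=7-1=6
cmp ecx, 4  (cmp 6,4)
jg loop: taken
add esi, 1 → esi=17+1=18
sub ecx, 1 → ecx=6-1=5
cmp ecx, 4  (cmp 5,4)
jg loop: taken
add esi, 1 → esi=18+1=19
sub ecx, 1 → ecx=5-1=4
cmp ecx, 4  (cmp 4,4)
jg loop: not taken
halt.
Total executed instructions: 31.

31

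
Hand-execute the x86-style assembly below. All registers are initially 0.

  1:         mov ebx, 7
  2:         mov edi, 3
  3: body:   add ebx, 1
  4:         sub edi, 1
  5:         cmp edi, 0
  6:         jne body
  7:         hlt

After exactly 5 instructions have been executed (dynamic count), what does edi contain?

2

mov ebx, 7 → ebx=7
mov edi, 3 → edi=3
add ebx, 1 → ebx=7+1=8
sub edi, 1 → edi=3-1=2
cmp edi, 0  (cmp 2,0)
After step 5: edi = 2.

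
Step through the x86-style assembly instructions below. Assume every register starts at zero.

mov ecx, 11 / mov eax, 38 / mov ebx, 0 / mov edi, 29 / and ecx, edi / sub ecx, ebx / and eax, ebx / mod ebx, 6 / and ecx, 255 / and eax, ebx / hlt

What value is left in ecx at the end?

9

mov ecx, 11 → ecx=11
mov eax, 38 → eax=38
mov ebx, 0 → ebx=0
mov edi, 29 → edi=29
and ecx, edi → ecx=11&29=9
sub ecx, ebx → ecx=9-0=9
and eax, ebx → eax=38&0=0
mod ebx, 6 → ebx=0%6=0
and ecx, 255 → ecx=9&255=9
and eax, ebx → eax=0&0=0
halt.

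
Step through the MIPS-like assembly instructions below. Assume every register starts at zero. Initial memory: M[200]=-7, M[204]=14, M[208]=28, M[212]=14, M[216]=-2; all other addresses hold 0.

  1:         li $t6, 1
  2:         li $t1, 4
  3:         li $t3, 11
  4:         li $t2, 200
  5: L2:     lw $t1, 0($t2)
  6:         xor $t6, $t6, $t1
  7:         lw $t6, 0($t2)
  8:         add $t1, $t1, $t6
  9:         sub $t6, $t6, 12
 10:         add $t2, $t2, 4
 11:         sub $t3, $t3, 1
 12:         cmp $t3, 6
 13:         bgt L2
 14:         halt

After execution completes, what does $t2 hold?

220

li $t6, 1 → $t6=1
li $t1, 4 → $t1=4
li $t3, 11 → $t3=11
li $t2, 200 → $t2=200
lw $t1, 0($t2) → $t1=M[200]=-7
xor $t6, $t6, $t1 → $t6=1^(-7)=-8
lw $t6, 0($t2) → $t6=M[200]=-7
add $t1, $t1, $t6 → $t1=(-7)+(-7)=-14
sub $t6, $t6, 12 → $t6=(-7)-12=-19
add $t2, $t2, 4 → $t2=200+4=204
sub $t3, $t3, 1 → $t3=11-1=10
cmp $t3, 6  (cmp 10,6)
bgt L2: taken
lw $t1, 0($t2) → $t1=M[204]=14
xor $t6, $t6, $t1 → $t6=(-19)^14=-29
lw $t6, 0($t2) → $t6=M[204]=14
add $t1, $t1, $t6 → $t1=14+14=28
sub $t6, $t6, 12 → $t6=14-12=2
add $t2, $t2, 4 → $t2=204+4=208
sub $t3, $t3, 1 → $t3=10-1=9
cmp $t3, 6  (cmp 9,6)
bgt L2: taken
lw $t1, 0($t2) → $t1=M[208]=28
xor $t6, $t6, $t1 → $t6=2^28=30
lw $t6, 0($t2) → $t6=M[208]=28
add $t1, $t1, $t6 → $t1=28+28=56
sub $t6, $t6, 12 → $t6=28-12=16
add $t2, $t2, 4 → $t2=208+4=212
sub $t3, $t3, 1 → $t3=9-1=8
cmp $t3, 6  (cmp 8,6)
bgt L2: taken
lw $t1, 0($t2) → $t1=M[212]=14
xor $t6, $t6, $t1 → $t6=16^14=30
lw $t6, 0($t2) → $t6=M[212]=14
add $t1, $t1, $t6 → $t1=14+14=28
sub $t6, $t6, 12 → $t6=14-12=2
add $t2, $t2, 4 → $t2=212+4=216
sub $t3, $t3, 1 → $t3=8-1=7
cmp $t3, 6  (cmp 7,6)
bgt L2: taken
lw $t1, 0($t2) → $t1=M[216]=-2
xor $t6, $t6, $t1 → $t6=2^(-2)=-4
lw $t6, 0($t2) → $t6=M[216]=-2
add $t1, $t1, $t6 → $t1=(-2)+(-2)=-4
sub $t6, $t6, 12 → $t6=(-2)-12=-14
add $t2, $t2, 4 → $t2=216+4=220
sub $t3, $t3, 1 → $t3=7-1=6
cmp $t3, 6  (cmp 6,6)
bgt L2: not taken
halt.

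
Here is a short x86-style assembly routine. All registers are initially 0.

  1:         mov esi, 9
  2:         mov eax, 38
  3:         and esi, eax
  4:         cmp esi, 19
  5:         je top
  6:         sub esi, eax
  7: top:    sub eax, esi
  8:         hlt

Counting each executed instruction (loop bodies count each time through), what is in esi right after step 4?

mov esi, 9 → esi=9
mov eax, 38 → eax=38
and esi, eax → esi=9&38=0
cmp esi, 19  (cmp 0,19)
After step 4: esi = 0.

0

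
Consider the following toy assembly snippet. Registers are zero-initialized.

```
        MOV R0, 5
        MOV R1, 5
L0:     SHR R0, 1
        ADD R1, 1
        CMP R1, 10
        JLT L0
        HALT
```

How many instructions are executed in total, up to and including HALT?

R0=5
R1=5
R0=5>>1=2
R1=5+1=6
CMP R1, 10  (cmp 6,10)
JLT L0: taken
R0=2>>1=1
R1=6+1=7
CMP R1, 10  (cmp 7,10)
JLT L0: taken
R0=1>>1=0
R1=7+1=8
CMP R1, 10  (cmp 8,10)
JLT L0: taken
R0=0>>1=0
R1=8+1=9
CMP R1, 10  (cmp 9,10)
JLT L0: taken
R0=0>>1=0
R1=9+1=10
CMP R1, 10  (cmp 10,10)
JLT L0: not taken
halt.
Total executed instructions: 23.

23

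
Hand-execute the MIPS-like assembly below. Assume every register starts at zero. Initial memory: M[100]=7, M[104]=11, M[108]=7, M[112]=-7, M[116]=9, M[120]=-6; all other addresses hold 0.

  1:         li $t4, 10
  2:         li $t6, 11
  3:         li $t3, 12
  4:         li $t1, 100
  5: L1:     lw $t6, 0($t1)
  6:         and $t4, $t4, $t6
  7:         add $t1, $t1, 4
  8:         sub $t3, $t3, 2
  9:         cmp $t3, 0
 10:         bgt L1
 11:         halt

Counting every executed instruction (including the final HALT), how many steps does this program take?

after li $t4, 10: $t4=10
after li $t6, 11: $t6=11
after li $t3, 12: $t3=12
after li $t1, 100: $t1=100
after lw $t6, 0($t1): $t6=M[100]=7
after and $t4, $t4, $t6: $t4=10&7=2
after add $t1, $t1, 4: $t1=100+4=104
after sub $t3, $t3, 2: $t3=12-2=10
cmp $t3, 0  (cmp 10,0)
bgt L1: taken
after lw $t6, 0($t1): $t6=M[104]=11
after and $t4, $t4, $t6: $t4=2&11=2
after add $t1, $t1, 4: $t1=104+4=108
after sub $t3, $t3, 2: $t3=10-2=8
cmp $t3, 0  (cmp 8,0)
bgt L1: taken
after lw $t6, 0($t1): $t6=M[108]=7
after and $t4, $t4, $t6: $t4=2&7=2
after add $t1, $t1, 4: $t1=108+4=112
after sub $t3, $t3, 2: $t3=8-2=6
cmp $t3, 0  (cmp 6,0)
bgt L1: taken
after lw $t6, 0($t1): $t6=M[112]=-7
after and $t4, $t4, $t6: $t4=2&(-7)=0
after add $t1, $t1, 4: $t1=112+4=116
after sub $t3, $t3, 2: $t3=6-2=4
cmp $t3, 0  (cmp 4,0)
bgt L1: taken
after lw $t6, 0($t1): $t6=M[116]=9
after and $t4, $t4, $t6: $t4=0&9=0
after add $t1, $t1, 4: $t1=116+4=120
after sub $t3, $t3, 2: $t3=4-2=2
cmp $t3, 0  (cmp 2,0)
bgt L1: taken
after lw $t6, 0($t1): $t6=M[120]=-6
after and $t4, $t4, $t6: $t4=0&(-6)=0
after add $t1, $t1, 4: $t1=120+4=124
after sub $t3, $t3, 2: $t3=2-2=0
cmp $t3, 0  (cmp 0,0)
bgt L1: not taken
halt.
Total executed instructions: 41.

41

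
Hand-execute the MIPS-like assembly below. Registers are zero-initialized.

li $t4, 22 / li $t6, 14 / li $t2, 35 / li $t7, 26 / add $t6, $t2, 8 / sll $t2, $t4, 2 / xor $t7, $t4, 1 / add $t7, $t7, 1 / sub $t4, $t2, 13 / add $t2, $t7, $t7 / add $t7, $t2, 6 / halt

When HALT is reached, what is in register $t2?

48

$t4=22
$t6=14
$t2=35
$t7=26
$t6=35+8=43
$t2=22<<2=88
$t7=22^1=23
$t7=23+1=24
$t4=88-13=75
$t2=24+24=48
$t7=48+6=54
halt.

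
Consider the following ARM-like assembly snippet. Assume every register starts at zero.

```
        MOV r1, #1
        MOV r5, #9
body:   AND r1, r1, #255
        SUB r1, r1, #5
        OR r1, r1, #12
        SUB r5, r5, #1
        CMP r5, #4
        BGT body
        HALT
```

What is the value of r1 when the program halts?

252

r1=1
r5=9
r1=1&255=1
r1=1-5=-4
r1=(-4)|12=-4
r5=9-1=8
CMP r5, #4  (cmp 8,4)
BGT body: taken
r1=(-4)&255=252
r1=252-5=247
r1=247|12=255
r5=8-1=7
CMP r5, #4  (cmp 7,4)
BGT body: taken
r1=255&255=255
r1=255-5=250
r1=250|12=254
r5=7-1=6
CMP r5, #4  (cmp 6,4)
BGT body: taken
r1=254&255=254
r1=254-5=249
r1=249|12=253
r5=6-1=5
CMP r5, #4  (cmp 5,4)
BGT body: taken
r1=253&255=253
r1=253-5=248
r1=248|12=252
r5=5-1=4
CMP r5, #4  (cmp 4,4)
BGT body: not taken
halt.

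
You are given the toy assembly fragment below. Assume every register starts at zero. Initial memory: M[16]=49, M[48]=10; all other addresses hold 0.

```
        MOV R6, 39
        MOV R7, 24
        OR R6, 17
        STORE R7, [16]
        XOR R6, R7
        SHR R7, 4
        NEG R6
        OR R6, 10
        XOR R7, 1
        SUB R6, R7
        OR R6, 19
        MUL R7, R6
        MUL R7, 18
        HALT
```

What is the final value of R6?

R6=39
R7=24
R6=39|17=55
STORE R7, [16] → M[16]=24
R6=55^24=47
R7=24>>4=1
R6=-(47)=-47
R6=(-47)|10=-37
R7=1^1=0
R6=(-37)-0=-37
R6=(-37)|19=-37
R7=0*(-37)=0
R7=0*18=0
halt.

-37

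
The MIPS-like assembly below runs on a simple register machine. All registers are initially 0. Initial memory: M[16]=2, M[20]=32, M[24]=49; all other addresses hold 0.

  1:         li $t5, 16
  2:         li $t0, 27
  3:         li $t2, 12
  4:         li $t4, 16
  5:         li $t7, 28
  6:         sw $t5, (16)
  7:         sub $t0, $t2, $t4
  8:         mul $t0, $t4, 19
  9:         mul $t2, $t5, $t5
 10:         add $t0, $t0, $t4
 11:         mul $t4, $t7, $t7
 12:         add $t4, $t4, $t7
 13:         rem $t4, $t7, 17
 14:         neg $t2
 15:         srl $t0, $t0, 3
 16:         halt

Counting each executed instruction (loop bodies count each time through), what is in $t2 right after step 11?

$t5=16
$t0=27
$t2=12
$t4=16
$t7=28
sw $t5, (16) → M[16]=16
$t0=12-16=-4
$t0=16*19=304
$t2=16*16=256
$t0=304+16=320
$t4=28*28=784
After step 11: $t2 = 256.

256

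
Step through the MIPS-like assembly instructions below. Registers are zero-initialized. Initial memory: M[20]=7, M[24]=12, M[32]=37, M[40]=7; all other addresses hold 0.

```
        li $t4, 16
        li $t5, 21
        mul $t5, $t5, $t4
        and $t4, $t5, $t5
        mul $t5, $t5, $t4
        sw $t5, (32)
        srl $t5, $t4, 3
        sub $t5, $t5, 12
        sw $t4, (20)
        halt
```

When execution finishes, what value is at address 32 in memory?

112896

$t4=16
$t5=21
$t5=21*16=336
$t4=336&336=336
$t5=336*336=112896
sw $t5, (32) → M[32]=112896
$t5=336>>3=42
$t5=42-12=30
sw $t4, (20) → M[20]=336
halt.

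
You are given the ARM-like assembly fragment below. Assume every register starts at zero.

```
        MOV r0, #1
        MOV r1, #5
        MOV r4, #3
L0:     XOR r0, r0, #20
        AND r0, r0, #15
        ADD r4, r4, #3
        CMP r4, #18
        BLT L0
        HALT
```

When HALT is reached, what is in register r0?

r0=1
r1=5
r4=3
r0=1^20=21
r0=21&15=5
r4=3+3=6
CMP r4, #18  (cmp 6,18)
BLT L0: taken
r0=5^20=17
r0=17&15=1
r4=6+3=9
CMP r4, #18  (cmp 9,18)
BLT L0: taken
r0=1^20=21
r0=21&15=5
r4=9+3=12
CMP r4, #18  (cmp 12,18)
BLT L0: taken
r0=5^20=17
r0=17&15=1
r4=12+3=15
CMP r4, #18  (cmp 15,18)
BLT L0: taken
r0=1^20=21
r0=21&15=5
r4=15+3=18
CMP r4, #18  (cmp 18,18)
BLT L0: not taken
halt.

5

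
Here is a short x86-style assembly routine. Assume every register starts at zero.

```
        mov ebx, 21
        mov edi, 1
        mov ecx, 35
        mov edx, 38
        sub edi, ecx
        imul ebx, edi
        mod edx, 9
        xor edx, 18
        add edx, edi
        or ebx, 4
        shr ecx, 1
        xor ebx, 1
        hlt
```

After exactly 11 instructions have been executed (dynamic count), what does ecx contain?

17

ebx=21
edi=1
ecx=35
edx=38
edi=1-35=-34
ebx=21*(-34)=-714
edx=38%9=2
edx=2^18=16
edx=16+(-34)=-18
ebx=(-714)|4=-714
ecx=35>>1=17
After step 11: ecx = 17.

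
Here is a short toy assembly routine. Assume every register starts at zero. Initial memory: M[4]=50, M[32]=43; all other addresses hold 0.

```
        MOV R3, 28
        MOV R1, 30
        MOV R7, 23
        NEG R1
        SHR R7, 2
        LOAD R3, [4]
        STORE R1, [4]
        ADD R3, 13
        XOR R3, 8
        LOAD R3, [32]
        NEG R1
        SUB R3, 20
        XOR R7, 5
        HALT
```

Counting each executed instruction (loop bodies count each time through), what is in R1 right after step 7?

-30

R3=28
R1=30
R7=23
R1=-(30)=-30
R7=23>>2=5
R3=M[4]=50
STORE R1, [4] → M[4]=-30
After step 7: R1 = -30.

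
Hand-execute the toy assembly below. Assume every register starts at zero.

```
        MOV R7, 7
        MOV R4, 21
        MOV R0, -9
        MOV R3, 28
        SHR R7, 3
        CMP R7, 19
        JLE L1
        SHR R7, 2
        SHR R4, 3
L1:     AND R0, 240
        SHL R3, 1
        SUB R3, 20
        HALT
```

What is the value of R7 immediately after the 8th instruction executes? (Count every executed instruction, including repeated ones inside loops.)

0

after MOV R7, 7: R7=7
after MOV R4, 21: R4=21
after MOV R0, -9: R0=-9
after MOV R3, 28: R3=28
after SHR R7, 3: R7=7>>3=0
CMP R7, 19  (cmp 0,19)
JLE L1: taken
after AND R0, 240: R0=(-9)&240=240
After step 8: R7 = 0.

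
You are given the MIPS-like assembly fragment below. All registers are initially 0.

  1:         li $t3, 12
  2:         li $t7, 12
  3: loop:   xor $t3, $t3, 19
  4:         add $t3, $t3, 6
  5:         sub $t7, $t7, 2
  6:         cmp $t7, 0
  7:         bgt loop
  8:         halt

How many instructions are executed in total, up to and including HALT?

$t3=12
$t7=12
$t3=12^19=31
$t3=31+6=37
$t7=12-2=10
cmp $t7, 0  (cmp 10,0)
bgt loop: taken
$t3=37^19=54
$t3=54+6=60
$t7=10-2=8
cmp $t7, 0  (cmp 8,0)
bgt loop: taken
$t3=60^19=47
$t3=47+6=53
$t7=8-2=6
cmp $t7, 0  (cmp 6,0)
bgt loop: taken
$t3=53^19=38
$t3=38+6=44
$t7=6-2=4
cmp $t7, 0  (cmp 4,0)
bgt loop: taken
$t3=44^19=63
$t3=63+6=69
$t7=4-2=2
cmp $t7, 0  (cmp 2,0)
bgt loop: taken
$t3=69^19=86
$t3=86+6=92
$t7=2-2=0
cmp $t7, 0  (cmp 0,0)
bgt loop: not taken
halt.
Total executed instructions: 33.

33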